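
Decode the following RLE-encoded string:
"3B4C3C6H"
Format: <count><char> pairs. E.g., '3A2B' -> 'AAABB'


Expanding each <count><char> pair:
  3B -> 'BBB'
  4C -> 'CCCC'
  3C -> 'CCC'
  6H -> 'HHHHHH'

Decoded = BBBCCCCCCCHHHHHH


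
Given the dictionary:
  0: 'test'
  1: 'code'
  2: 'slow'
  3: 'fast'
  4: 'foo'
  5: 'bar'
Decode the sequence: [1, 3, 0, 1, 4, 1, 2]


Look up each index in the dictionary:
  1 -> 'code'
  3 -> 'fast'
  0 -> 'test'
  1 -> 'code'
  4 -> 'foo'
  1 -> 'code'
  2 -> 'slow'

Decoded: "code fast test code foo code slow"


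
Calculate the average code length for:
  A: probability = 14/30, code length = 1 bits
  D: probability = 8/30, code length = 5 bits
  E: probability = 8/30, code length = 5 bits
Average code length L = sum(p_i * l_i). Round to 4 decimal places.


Weighted contributions p_i * l_i:
  A: (14/30) * 1 = 14/30
  D: (8/30) * 5 = 40/30
  E: (8/30) * 5 = 40/30
Sum = (14 + 40 + 40)/30 = 94/30

L = 94/30 = 3.1333 bits/symbol


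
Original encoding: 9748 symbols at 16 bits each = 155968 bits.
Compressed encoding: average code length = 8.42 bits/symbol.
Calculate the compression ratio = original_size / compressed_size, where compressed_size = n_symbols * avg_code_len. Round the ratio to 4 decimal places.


original_size = n_symbols * orig_bits = 9748 * 16 = 155968 bits
compressed_size = n_symbols * avg_code_len = 9748 * 8.42 = 82078.16 bits
ratio = original_size / compressed_size = 155968 / 82078.16 = 1.9002

Compression ratio = 1.9002


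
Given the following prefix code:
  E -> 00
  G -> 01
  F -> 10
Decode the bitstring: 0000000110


Decoding step by step:
Bits 00 -> E
Bits 00 -> E
Bits 00 -> E
Bits 01 -> G
Bits 10 -> F


Decoded message: EEEGF


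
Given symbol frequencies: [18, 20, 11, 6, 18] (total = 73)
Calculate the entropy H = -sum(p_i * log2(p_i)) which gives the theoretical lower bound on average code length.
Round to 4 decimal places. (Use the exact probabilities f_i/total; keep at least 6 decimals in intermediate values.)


Per-symbol terms -p_i * log2(p_i) with p_i = f_i/73:
  p = 18/73 = 0.246575: log2(p) = -2.019900, -p*log2(p) = 0.498057
  p = 20/73 = 0.273973: log2(p) = -1.867896, -p*log2(p) = 0.511752
  p = 11/73 = 0.150685: log2(p) = -2.730393, -p*log2(p) = 0.411429
  p = 6/73 = 0.082192: log2(p) = -3.604862, -p*log2(p) = 0.296290
  p = 18/73 = 0.246575: log2(p) = -2.019900, -p*log2(p) = 0.498057
H = 0.498057 + 0.511752 + 0.411429 + 0.296290 + 0.498057 = 2.215585

H = 2.2156 bits/symbol


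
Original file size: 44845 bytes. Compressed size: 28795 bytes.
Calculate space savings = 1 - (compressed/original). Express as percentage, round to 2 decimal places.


ratio = compressed/original = 28795/44845 = 0.642101
savings = 1 - ratio = 1 - 0.642101 = 0.357899
as a percentage: 0.357899 * 100 = 35.79%

Space savings = 1 - 28795/44845 = 35.79%


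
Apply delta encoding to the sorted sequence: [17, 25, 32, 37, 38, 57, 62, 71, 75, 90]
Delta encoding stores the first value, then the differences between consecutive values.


First value: 17
Deltas:
  25 - 17 = 8
  32 - 25 = 7
  37 - 32 = 5
  38 - 37 = 1
  57 - 38 = 19
  62 - 57 = 5
  71 - 62 = 9
  75 - 71 = 4
  90 - 75 = 15


Delta encoded: [17, 8, 7, 5, 1, 19, 5, 9, 4, 15]


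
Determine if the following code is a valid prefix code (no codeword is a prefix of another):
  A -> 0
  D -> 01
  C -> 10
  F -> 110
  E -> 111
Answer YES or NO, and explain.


Checking each pair (does one codeword prefix another?):
  A='0' vs D='01': prefix -- VIOLATION

NO -- this is NOT a valid prefix code. A (0) is a prefix of D (01).


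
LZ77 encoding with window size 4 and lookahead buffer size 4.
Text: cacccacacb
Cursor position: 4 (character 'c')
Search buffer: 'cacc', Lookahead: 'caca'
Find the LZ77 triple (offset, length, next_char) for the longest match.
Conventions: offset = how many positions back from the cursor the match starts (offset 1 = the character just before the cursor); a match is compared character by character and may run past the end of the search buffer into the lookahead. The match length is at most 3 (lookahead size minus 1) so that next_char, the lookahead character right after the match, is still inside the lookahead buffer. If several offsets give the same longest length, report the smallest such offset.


Try each offset into the search buffer:
  offset=1 (pos 3, char 'c'): match length 1
  offset=2 (pos 2, char 'c'): match length 1
  offset=3 (pos 1, char 'a'): match length 0
  offset=4 (pos 0, char 'c'): match length 3
Longest match has length 3 at offset 4.
next_char = character at position 4 + 3 = 7 -> 'a'

Best match: offset=4, length=3 (matching 'cac' starting at position 0)
LZ77 triple: (4, 3, 'a')


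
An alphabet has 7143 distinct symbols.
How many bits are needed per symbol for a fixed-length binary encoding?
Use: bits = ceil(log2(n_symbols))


log2(7143) = 12.8023
Bracket: 2^12 = 4096 < 7143 <= 2^13 = 8192
So ceil(log2(7143)) = 13

bits = ceil(log2(7143)) = ceil(12.8023) = 13 bits


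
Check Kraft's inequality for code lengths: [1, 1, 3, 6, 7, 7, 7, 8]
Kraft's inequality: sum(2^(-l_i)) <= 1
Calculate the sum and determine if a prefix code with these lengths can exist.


Sum = 2^(-1) + 2^(-1) + 2^(-3) + 2^(-6) + 2^(-7) + 2^(-7) + 2^(-7) + 2^(-8)
    = 0.5 + 0.5 + 0.125 + 0.015625 + 0.0078125 + 0.0078125 + 0.0078125 + 0.00390625
    = 299/256 = 1.16796875
Since 1.16796875 > 1, Kraft's inequality is NOT satisfied.
A prefix code with these lengths CANNOT exist.

Kraft sum = 1.16796875. Not satisfied.


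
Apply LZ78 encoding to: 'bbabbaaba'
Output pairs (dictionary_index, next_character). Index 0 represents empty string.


LZ78 encoding steps:
Dictionary: {0: ''}
Step 1: w='' (idx 0), next='b' -> output (0, 'b'), add 'b' as idx 1
Step 2: w='b' (idx 1), next='a' -> output (1, 'a'), add 'ba' as idx 2
Step 3: w='b' (idx 1), next='b' -> output (1, 'b'), add 'bb' as idx 3
Step 4: w='' (idx 0), next='a' -> output (0, 'a'), add 'a' as idx 4
Step 5: w='a' (idx 4), next='b' -> output (4, 'b'), add 'ab' as idx 5
Step 6: w='a' (idx 4), end of input -> output (4, '')


Encoded: [(0, 'b'), (1, 'a'), (1, 'b'), (0, 'a'), (4, 'b'), (4, '')]


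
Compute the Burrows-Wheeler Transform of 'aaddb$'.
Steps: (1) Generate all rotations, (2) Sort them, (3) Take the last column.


Rotations (sorted):
  0: $aaddb -> last char: b
  1: aaddb$ -> last char: $
  2: addb$a -> last char: a
  3: b$aadd -> last char: d
  4: db$aad -> last char: d
  5: ddb$aa -> last char: a


BWT = b$adda


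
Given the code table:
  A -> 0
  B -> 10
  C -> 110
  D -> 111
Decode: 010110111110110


Decoding:
0 -> A
10 -> B
110 -> C
111 -> D
110 -> C
110 -> C


Result: ABCDCC


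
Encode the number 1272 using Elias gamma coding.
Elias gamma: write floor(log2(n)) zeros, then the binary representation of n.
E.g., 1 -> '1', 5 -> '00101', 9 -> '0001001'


num_bits = floor(log2(1272)) + 1 = 11
leading_zeros = num_bits - 1 = 10
binary(1272) = 10011111000

Elias gamma(1272) = '0000000000' + '10011111000' = 000000000010011111000 (21 bits)


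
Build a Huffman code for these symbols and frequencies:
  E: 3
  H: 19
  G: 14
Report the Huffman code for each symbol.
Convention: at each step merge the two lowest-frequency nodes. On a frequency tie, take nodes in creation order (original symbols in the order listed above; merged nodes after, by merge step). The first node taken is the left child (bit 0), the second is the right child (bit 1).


Huffman tree construction:
Step 1: Merge E(3) + G(14) = 17
Step 2: Merge (E+G)(17) + H(19) = 36
Read each symbol's code off the tree from the root (left child = 0, right child = 1).

Codes:
  E: 00 (length 2)
  H: 1 (length 1)
  G: 01 (length 2)
Average code length: 53/36 = 1.4722 bits/symbol


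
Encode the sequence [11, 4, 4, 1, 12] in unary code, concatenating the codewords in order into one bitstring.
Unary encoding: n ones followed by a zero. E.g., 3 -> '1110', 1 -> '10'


Encode each number as n ones followed by a terminating 0:
  11 -> 111111111110 (12 bits)
  4 -> 11110 (5 bits)
  4 -> 11110 (5 bits)
  1 -> 10 (2 bits)
  12 -> 1111111111110 (13 bits)
Total length = 12 + 5 + 5 + 2 + 13 = 37 bits.

Unary([11, 4, 4, 1, 12]) = 1111111111101111011110101111111111110 (37 bits)


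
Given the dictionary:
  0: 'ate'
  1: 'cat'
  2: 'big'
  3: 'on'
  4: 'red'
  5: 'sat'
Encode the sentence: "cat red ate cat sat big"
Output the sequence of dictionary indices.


Look up each word in the dictionary:
  'cat' -> 1
  'red' -> 4
  'ate' -> 0
  'cat' -> 1
  'sat' -> 5
  'big' -> 2

Encoded: [1, 4, 0, 1, 5, 2]


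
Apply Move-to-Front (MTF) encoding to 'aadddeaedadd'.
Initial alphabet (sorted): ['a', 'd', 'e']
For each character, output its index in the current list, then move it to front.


MTF encoding:
'a': index 0 in ['a', 'd', 'e'] -> ['a', 'd', 'e']
'a': index 0 in ['a', 'd', 'e'] -> ['a', 'd', 'e']
'd': index 1 in ['a', 'd', 'e'] -> ['d', 'a', 'e']
'd': index 0 in ['d', 'a', 'e'] -> ['d', 'a', 'e']
'd': index 0 in ['d', 'a', 'e'] -> ['d', 'a', 'e']
'e': index 2 in ['d', 'a', 'e'] -> ['e', 'd', 'a']
'a': index 2 in ['e', 'd', 'a'] -> ['a', 'e', 'd']
'e': index 1 in ['a', 'e', 'd'] -> ['e', 'a', 'd']
'd': index 2 in ['e', 'a', 'd'] -> ['d', 'e', 'a']
'a': index 2 in ['d', 'e', 'a'] -> ['a', 'd', 'e']
'd': index 1 in ['a', 'd', 'e'] -> ['d', 'a', 'e']
'd': index 0 in ['d', 'a', 'e'] -> ['d', 'a', 'e']


Output: [0, 0, 1, 0, 0, 2, 2, 1, 2, 2, 1, 0]


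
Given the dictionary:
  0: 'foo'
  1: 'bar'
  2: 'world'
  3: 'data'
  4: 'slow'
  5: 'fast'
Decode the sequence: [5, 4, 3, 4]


Look up each index in the dictionary:
  5 -> 'fast'
  4 -> 'slow'
  3 -> 'data'
  4 -> 'slow'

Decoded: "fast slow data slow"


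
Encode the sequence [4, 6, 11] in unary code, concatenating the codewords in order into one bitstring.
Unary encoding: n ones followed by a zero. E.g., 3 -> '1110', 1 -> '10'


Encode each number as n ones followed by a terminating 0:
  4 -> 11110 (5 bits)
  6 -> 1111110 (7 bits)
  11 -> 111111111110 (12 bits)
Total length = 5 + 7 + 12 = 24 bits.

Unary([4, 6, 11]) = 111101111110111111111110 (24 bits)


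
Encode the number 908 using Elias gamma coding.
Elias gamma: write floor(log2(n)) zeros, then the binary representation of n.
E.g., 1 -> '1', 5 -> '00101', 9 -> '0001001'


num_bits = floor(log2(908)) + 1 = 10
leading_zeros = num_bits - 1 = 9
binary(908) = 1110001100

Elias gamma(908) = '000000000' + '1110001100' = 0000000001110001100 (19 bits)


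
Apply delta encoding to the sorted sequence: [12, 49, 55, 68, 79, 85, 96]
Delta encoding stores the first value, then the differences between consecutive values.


First value: 12
Deltas:
  49 - 12 = 37
  55 - 49 = 6
  68 - 55 = 13
  79 - 68 = 11
  85 - 79 = 6
  96 - 85 = 11


Delta encoded: [12, 37, 6, 13, 11, 6, 11]


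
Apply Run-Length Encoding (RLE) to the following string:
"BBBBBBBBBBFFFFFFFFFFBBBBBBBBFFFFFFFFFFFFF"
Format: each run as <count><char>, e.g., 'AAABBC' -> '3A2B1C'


Scanning runs left to right:
  i=0: run of 'B' x 10 -> '10B'
  i=10: run of 'F' x 10 -> '10F'
  i=20: run of 'B' x 8 -> '8B'
  i=28: run of 'F' x 13 -> '13F'

RLE = 10B10F8B13F


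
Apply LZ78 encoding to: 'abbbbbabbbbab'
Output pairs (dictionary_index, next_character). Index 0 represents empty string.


LZ78 encoding steps:
Dictionary: {0: ''}
Step 1: w='' (idx 0), next='a' -> output (0, 'a'), add 'a' as idx 1
Step 2: w='' (idx 0), next='b' -> output (0, 'b'), add 'b' as idx 2
Step 3: w='b' (idx 2), next='b' -> output (2, 'b'), add 'bb' as idx 3
Step 4: w='bb' (idx 3), next='a' -> output (3, 'a'), add 'bba' as idx 4
Step 5: w='bb' (idx 3), next='b' -> output (3, 'b'), add 'bbb' as idx 5
Step 6: w='b' (idx 2), next='a' -> output (2, 'a'), add 'ba' as idx 6
Step 7: w='b' (idx 2), end of input -> output (2, '')


Encoded: [(0, 'a'), (0, 'b'), (2, 'b'), (3, 'a'), (3, 'b'), (2, 'a'), (2, '')]


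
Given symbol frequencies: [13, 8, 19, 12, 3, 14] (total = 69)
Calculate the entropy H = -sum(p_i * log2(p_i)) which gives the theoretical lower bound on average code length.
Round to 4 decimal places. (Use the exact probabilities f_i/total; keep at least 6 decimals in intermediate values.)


Per-symbol terms -p_i * log2(p_i) with p_i = f_i/69:
  p = 13/69 = 0.188406: log2(p) = -2.408085, -p*log2(p) = 0.453697
  p = 8/69 = 0.115942: log2(p) = -3.108524, -p*log2(p) = 0.360409
  p = 19/69 = 0.275362: log2(p) = -1.860597, -p*log2(p) = 0.512338
  p = 12/69 = 0.173913: log2(p) = -2.523562, -p*log2(p) = 0.438880
  p = 3/69 = 0.043478: log2(p) = -4.523562, -p*log2(p) = 0.196677
  p = 14/69 = 0.202899: log2(p) = -2.301170, -p*log2(p) = 0.466904
H = 0.453697 + 0.360409 + 0.512338 + 0.438880 + 0.196677 + 0.466904 = 2.428905

H = 2.4289 bits/symbol


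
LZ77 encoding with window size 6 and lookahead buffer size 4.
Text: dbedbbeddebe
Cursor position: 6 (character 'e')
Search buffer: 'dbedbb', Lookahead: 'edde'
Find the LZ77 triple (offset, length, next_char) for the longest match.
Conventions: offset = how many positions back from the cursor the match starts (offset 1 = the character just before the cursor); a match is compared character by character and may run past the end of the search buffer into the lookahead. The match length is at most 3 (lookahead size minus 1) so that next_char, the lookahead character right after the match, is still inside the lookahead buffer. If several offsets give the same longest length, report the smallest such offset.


Try each offset into the search buffer:
  offset=1 (pos 5, char 'b'): match length 0
  offset=2 (pos 4, char 'b'): match length 0
  offset=3 (pos 3, char 'd'): match length 0
  offset=4 (pos 2, char 'e'): match length 2
  offset=5 (pos 1, char 'b'): match length 0
  offset=6 (pos 0, char 'd'): match length 0
Longest match has length 2 at offset 4.
next_char = character at position 6 + 2 = 8 -> 'd'

Best match: offset=4, length=2 (matching 'ed' starting at position 2)
LZ77 triple: (4, 2, 'd')


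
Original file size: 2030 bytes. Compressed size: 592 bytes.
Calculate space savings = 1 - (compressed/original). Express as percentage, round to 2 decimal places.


ratio = compressed/original = 592/2030 = 0.291626
savings = 1 - ratio = 1 - 0.291626 = 0.708374
as a percentage: 0.708374 * 100 = 70.84%

Space savings = 1 - 592/2030 = 70.84%


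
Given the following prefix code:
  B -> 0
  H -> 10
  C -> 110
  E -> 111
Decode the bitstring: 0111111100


Decoding step by step:
Bits 0 -> B
Bits 111 -> E
Bits 111 -> E
Bits 10 -> H
Bits 0 -> B


Decoded message: BEEHB


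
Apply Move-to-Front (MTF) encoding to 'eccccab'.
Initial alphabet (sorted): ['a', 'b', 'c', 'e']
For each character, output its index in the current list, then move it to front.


MTF encoding:
'e': index 3 in ['a', 'b', 'c', 'e'] -> ['e', 'a', 'b', 'c']
'c': index 3 in ['e', 'a', 'b', 'c'] -> ['c', 'e', 'a', 'b']
'c': index 0 in ['c', 'e', 'a', 'b'] -> ['c', 'e', 'a', 'b']
'c': index 0 in ['c', 'e', 'a', 'b'] -> ['c', 'e', 'a', 'b']
'c': index 0 in ['c', 'e', 'a', 'b'] -> ['c', 'e', 'a', 'b']
'a': index 2 in ['c', 'e', 'a', 'b'] -> ['a', 'c', 'e', 'b']
'b': index 3 in ['a', 'c', 'e', 'b'] -> ['b', 'a', 'c', 'e']


Output: [3, 3, 0, 0, 0, 2, 3]


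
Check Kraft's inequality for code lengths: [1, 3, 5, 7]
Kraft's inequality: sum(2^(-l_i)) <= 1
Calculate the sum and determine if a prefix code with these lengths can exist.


Sum = 2^(-1) + 2^(-3) + 2^(-5) + 2^(-7)
    = 0.5 + 0.125 + 0.03125 + 0.0078125
    = 85/128 = 0.6640625
Since 0.6640625 <= 1, Kraft's inequality IS satisfied.
A prefix code with these lengths CAN exist.

Kraft sum = 0.6640625. Satisfied.


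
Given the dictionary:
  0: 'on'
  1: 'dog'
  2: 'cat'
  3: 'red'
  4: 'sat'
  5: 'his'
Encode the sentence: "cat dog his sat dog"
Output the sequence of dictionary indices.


Look up each word in the dictionary:
  'cat' -> 2
  'dog' -> 1
  'his' -> 5
  'sat' -> 4
  'dog' -> 1

Encoded: [2, 1, 5, 4, 1]


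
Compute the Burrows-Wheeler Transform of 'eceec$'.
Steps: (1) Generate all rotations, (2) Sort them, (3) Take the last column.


Rotations (sorted):
  0: $eceec -> last char: c
  1: c$ecee -> last char: e
  2: ceec$e -> last char: e
  3: ec$ece -> last char: e
  4: eceec$ -> last char: $
  5: eec$ec -> last char: c


BWT = ceee$c


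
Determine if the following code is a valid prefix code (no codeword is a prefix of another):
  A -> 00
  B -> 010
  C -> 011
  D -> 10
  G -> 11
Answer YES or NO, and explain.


Checking each pair (does one codeword prefix another?):
  A='00' vs B='010': no prefix
  A='00' vs C='011': no prefix
  A='00' vs D='10': no prefix
  A='00' vs G='11': no prefix
  B='010' vs A='00': no prefix
  B='010' vs C='011': no prefix
  B='010' vs D='10': no prefix
  B='010' vs G='11': no prefix
  C='011' vs A='00': no prefix
  C='011' vs B='010': no prefix
  C='011' vs D='10': no prefix
  C='011' vs G='11': no prefix
  D='10' vs A='00': no prefix
  D='10' vs B='010': no prefix
  D='10' vs C='011': no prefix
  D='10' vs G='11': no prefix
  G='11' vs A='00': no prefix
  G='11' vs B='010': no prefix
  G='11' vs C='011': no prefix
  G='11' vs D='10': no prefix
No violation found over all pairs.

YES -- this is a valid prefix code. No codeword is a prefix of any other codeword.


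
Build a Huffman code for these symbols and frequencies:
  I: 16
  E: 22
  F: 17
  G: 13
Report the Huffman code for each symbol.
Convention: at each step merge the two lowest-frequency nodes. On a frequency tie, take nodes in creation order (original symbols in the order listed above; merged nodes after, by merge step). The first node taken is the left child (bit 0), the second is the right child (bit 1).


Huffman tree construction:
Step 1: Merge G(13) + I(16) = 29
Step 2: Merge F(17) + E(22) = 39
Step 3: Merge (G+I)(29) + (F+E)(39) = 68
Read each symbol's code off the tree from the root (left child = 0, right child = 1).

Codes:
  I: 01 (length 2)
  E: 11 (length 2)
  F: 10 (length 2)
  G: 00 (length 2)
Average code length: 136/68 = 2.0000 bits/symbol


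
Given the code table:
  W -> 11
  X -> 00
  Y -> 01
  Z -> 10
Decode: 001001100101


Decoding:
00 -> X
10 -> Z
01 -> Y
10 -> Z
01 -> Y
01 -> Y


Result: XZYZYY


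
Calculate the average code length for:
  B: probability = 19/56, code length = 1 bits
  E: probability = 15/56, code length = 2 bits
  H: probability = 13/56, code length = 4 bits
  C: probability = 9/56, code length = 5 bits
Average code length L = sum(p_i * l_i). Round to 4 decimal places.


Weighted contributions p_i * l_i:
  B: (19/56) * 1 = 19/56
  E: (15/56) * 2 = 30/56
  H: (13/56) * 4 = 52/56
  C: (9/56) * 5 = 45/56
Sum = (19 + 30 + 52 + 45)/56 = 146/56

L = 146/56 = 2.6071 bits/symbol


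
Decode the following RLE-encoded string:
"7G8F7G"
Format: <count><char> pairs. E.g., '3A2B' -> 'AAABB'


Expanding each <count><char> pair:
  7G -> 'GGGGGGG'
  8F -> 'FFFFFFFF'
  7G -> 'GGGGGGG'

Decoded = GGGGGGGFFFFFFFFGGGGGGG


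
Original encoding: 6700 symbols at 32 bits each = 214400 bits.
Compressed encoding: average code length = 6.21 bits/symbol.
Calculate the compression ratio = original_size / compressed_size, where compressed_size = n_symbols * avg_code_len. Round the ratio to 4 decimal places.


original_size = n_symbols * orig_bits = 6700 * 32 = 214400 bits
compressed_size = n_symbols * avg_code_len = 6700 * 6.21 = 41607.0 bits
ratio = original_size / compressed_size = 214400 / 41607.0 = 5.153

Compression ratio = 5.153


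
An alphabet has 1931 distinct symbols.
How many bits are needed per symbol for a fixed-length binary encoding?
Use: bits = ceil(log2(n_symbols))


log2(1931) = 10.9151
Bracket: 2^10 = 1024 < 1931 <= 2^11 = 2048
So ceil(log2(1931)) = 11

bits = ceil(log2(1931)) = ceil(10.9151) = 11 bits


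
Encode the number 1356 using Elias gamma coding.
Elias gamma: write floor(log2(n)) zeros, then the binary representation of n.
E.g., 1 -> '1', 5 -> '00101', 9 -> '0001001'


num_bits = floor(log2(1356)) + 1 = 11
leading_zeros = num_bits - 1 = 10
binary(1356) = 10101001100

Elias gamma(1356) = '0000000000' + '10101001100' = 000000000010101001100 (21 bits)


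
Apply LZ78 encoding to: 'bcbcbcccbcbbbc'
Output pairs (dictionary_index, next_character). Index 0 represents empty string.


LZ78 encoding steps:
Dictionary: {0: ''}
Step 1: w='' (idx 0), next='b' -> output (0, 'b'), add 'b' as idx 1
Step 2: w='' (idx 0), next='c' -> output (0, 'c'), add 'c' as idx 2
Step 3: w='b' (idx 1), next='c' -> output (1, 'c'), add 'bc' as idx 3
Step 4: w='bc' (idx 3), next='c' -> output (3, 'c'), add 'bcc' as idx 4
Step 5: w='c' (idx 2), next='b' -> output (2, 'b'), add 'cb' as idx 5
Step 6: w='cb' (idx 5), next='b' -> output (5, 'b'), add 'cbb' as idx 6
Step 7: w='bc' (idx 3), end of input -> output (3, '')


Encoded: [(0, 'b'), (0, 'c'), (1, 'c'), (3, 'c'), (2, 'b'), (5, 'b'), (3, '')]


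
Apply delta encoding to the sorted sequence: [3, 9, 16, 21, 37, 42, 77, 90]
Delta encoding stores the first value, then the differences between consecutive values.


First value: 3
Deltas:
  9 - 3 = 6
  16 - 9 = 7
  21 - 16 = 5
  37 - 21 = 16
  42 - 37 = 5
  77 - 42 = 35
  90 - 77 = 13


Delta encoded: [3, 6, 7, 5, 16, 5, 35, 13]


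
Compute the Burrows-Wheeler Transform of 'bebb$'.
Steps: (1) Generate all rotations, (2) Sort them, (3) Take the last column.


Rotations (sorted):
  0: $bebb -> last char: b
  1: b$beb -> last char: b
  2: bb$be -> last char: e
  3: bebb$ -> last char: $
  4: ebb$b -> last char: b


BWT = bbe$b


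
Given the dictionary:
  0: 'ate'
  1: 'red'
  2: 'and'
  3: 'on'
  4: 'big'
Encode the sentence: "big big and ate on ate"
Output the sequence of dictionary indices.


Look up each word in the dictionary:
  'big' -> 4
  'big' -> 4
  'and' -> 2
  'ate' -> 0
  'on' -> 3
  'ate' -> 0

Encoded: [4, 4, 2, 0, 3, 0]


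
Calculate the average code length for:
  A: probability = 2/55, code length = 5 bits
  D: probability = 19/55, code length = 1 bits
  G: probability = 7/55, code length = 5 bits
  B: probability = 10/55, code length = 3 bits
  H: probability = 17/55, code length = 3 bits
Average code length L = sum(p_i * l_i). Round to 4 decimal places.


Weighted contributions p_i * l_i:
  A: (2/55) * 5 = 10/55
  D: (19/55) * 1 = 19/55
  G: (7/55) * 5 = 35/55
  B: (10/55) * 3 = 30/55
  H: (17/55) * 3 = 51/55
Sum = (10 + 19 + 35 + 30 + 51)/55 = 145/55

L = 145/55 = 2.6364 bits/symbol


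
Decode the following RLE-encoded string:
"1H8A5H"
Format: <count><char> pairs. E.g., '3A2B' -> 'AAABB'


Expanding each <count><char> pair:
  1H -> 'H'
  8A -> 'AAAAAAAA'
  5H -> 'HHHHH'

Decoded = HAAAAAAAAHHHHH


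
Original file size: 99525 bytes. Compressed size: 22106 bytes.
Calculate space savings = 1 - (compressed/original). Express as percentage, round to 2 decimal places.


ratio = compressed/original = 22106/99525 = 0.222115
savings = 1 - ratio = 1 - 0.222115 = 0.777885
as a percentage: 0.777885 * 100 = 77.79%

Space savings = 1 - 22106/99525 = 77.79%


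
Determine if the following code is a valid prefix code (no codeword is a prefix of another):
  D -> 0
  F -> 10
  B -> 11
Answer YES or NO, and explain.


Checking each pair (does one codeword prefix another?):
  D='0' vs F='10': no prefix
  D='0' vs B='11': no prefix
  F='10' vs D='0': no prefix
  F='10' vs B='11': no prefix
  B='11' vs D='0': no prefix
  B='11' vs F='10': no prefix
No violation found over all pairs.

YES -- this is a valid prefix code. No codeword is a prefix of any other codeword.


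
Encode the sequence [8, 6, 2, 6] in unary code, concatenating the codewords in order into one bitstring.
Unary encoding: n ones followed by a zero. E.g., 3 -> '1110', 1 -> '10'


Encode each number as n ones followed by a terminating 0:
  8 -> 111111110 (9 bits)
  6 -> 1111110 (7 bits)
  2 -> 110 (3 bits)
  6 -> 1111110 (7 bits)
Total length = 9 + 7 + 3 + 7 = 26 bits.

Unary([8, 6, 2, 6]) = 11111111011111101101111110 (26 bits)


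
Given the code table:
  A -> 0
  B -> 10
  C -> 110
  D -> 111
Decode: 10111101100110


Decoding:
10 -> B
111 -> D
10 -> B
110 -> C
0 -> A
110 -> C


Result: BDBCAC


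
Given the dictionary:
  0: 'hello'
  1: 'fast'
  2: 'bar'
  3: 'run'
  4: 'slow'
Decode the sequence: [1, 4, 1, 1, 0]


Look up each index in the dictionary:
  1 -> 'fast'
  4 -> 'slow'
  1 -> 'fast'
  1 -> 'fast'
  0 -> 'hello'

Decoded: "fast slow fast fast hello"


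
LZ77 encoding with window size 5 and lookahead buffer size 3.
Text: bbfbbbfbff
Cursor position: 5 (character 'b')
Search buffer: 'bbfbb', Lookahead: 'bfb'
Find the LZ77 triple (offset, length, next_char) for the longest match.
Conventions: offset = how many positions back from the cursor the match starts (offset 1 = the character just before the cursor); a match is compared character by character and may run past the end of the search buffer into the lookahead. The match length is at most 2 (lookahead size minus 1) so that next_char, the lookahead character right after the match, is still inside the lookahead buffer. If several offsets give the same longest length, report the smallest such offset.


Try each offset into the search buffer:
  offset=1 (pos 4, char 'b'): match length 1
  offset=2 (pos 3, char 'b'): match length 1
  offset=3 (pos 2, char 'f'): match length 0
  offset=4 (pos 1, char 'b'): match length 2
  offset=5 (pos 0, char 'b'): match length 1
Longest match has length 2 at offset 4.
next_char = character at position 5 + 2 = 7 -> 'b'

Best match: offset=4, length=2 (matching 'bf' starting at position 1)
LZ77 triple: (4, 2, 'b')


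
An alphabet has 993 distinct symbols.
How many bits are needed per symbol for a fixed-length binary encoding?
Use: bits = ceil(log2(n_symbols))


log2(993) = 9.9556
Bracket: 2^9 = 512 < 993 <= 2^10 = 1024
So ceil(log2(993)) = 10

bits = ceil(log2(993)) = ceil(9.9556) = 10 bits


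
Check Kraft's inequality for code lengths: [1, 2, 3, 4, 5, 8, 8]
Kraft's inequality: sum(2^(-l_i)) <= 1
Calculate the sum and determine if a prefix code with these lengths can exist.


Sum = 2^(-1) + 2^(-2) + 2^(-3) + 2^(-4) + 2^(-5) + 2^(-8) + 2^(-8)
    = 0.5 + 0.25 + 0.125 + 0.0625 + 0.03125 + 0.00390625 + 0.00390625
    = 250/256 = 0.9765625
Since 0.9765625 <= 1, Kraft's inequality IS satisfied.
A prefix code with these lengths CAN exist.

Kraft sum = 0.9765625. Satisfied.


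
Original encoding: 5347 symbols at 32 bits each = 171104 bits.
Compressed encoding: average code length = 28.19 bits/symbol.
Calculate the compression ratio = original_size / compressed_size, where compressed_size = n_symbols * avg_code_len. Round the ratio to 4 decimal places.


original_size = n_symbols * orig_bits = 5347 * 32 = 171104 bits
compressed_size = n_symbols * avg_code_len = 5347 * 28.19 = 150731.93 bits
ratio = original_size / compressed_size = 171104 / 150731.93 = 1.1352

Compression ratio = 1.1352


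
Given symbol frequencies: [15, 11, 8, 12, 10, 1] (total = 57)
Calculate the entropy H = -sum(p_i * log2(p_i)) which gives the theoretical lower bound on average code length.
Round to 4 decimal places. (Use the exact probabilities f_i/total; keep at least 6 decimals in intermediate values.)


Per-symbol terms -p_i * log2(p_i) with p_i = f_i/57:
  p = 15/57 = 0.263158: log2(p) = -1.925999, -p*log2(p) = 0.506842
  p = 11/57 = 0.192982: log2(p) = -2.373458, -p*log2(p) = 0.458036
  p = 8/57 = 0.140351: log2(p) = -2.832890, -p*log2(p) = 0.397599
  p = 12/57 = 0.210526: log2(p) = -2.247928, -p*log2(p) = 0.473248
  p = 10/57 = 0.175439: log2(p) = -2.510962, -p*log2(p) = 0.440520
  p = 1/57 = 0.017544: log2(p) = -5.832890, -p*log2(p) = 0.102331
H = 0.506842 + 0.458036 + 0.397599 + 0.473248 + 0.440520 + 0.102331 = 2.378576

H = 2.3786 bits/symbol


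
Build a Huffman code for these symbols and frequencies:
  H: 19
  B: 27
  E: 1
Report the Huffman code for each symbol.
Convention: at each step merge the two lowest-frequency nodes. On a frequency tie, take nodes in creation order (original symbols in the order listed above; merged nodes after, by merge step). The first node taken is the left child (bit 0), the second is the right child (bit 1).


Huffman tree construction:
Step 1: Merge E(1) + H(19) = 20
Step 2: Merge (E+H)(20) + B(27) = 47
Read each symbol's code off the tree from the root (left child = 0, right child = 1).

Codes:
  H: 01 (length 2)
  B: 1 (length 1)
  E: 00 (length 2)
Average code length: 67/47 = 1.4255 bits/symbol


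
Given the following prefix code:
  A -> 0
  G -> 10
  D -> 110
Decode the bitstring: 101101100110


Decoding step by step:
Bits 10 -> G
Bits 110 -> D
Bits 110 -> D
Bits 0 -> A
Bits 110 -> D


Decoded message: GDDAD


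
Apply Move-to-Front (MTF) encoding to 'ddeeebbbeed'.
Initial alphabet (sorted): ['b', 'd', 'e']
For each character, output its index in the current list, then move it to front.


MTF encoding:
'd': index 1 in ['b', 'd', 'e'] -> ['d', 'b', 'e']
'd': index 0 in ['d', 'b', 'e'] -> ['d', 'b', 'e']
'e': index 2 in ['d', 'b', 'e'] -> ['e', 'd', 'b']
'e': index 0 in ['e', 'd', 'b'] -> ['e', 'd', 'b']
'e': index 0 in ['e', 'd', 'b'] -> ['e', 'd', 'b']
'b': index 2 in ['e', 'd', 'b'] -> ['b', 'e', 'd']
'b': index 0 in ['b', 'e', 'd'] -> ['b', 'e', 'd']
'b': index 0 in ['b', 'e', 'd'] -> ['b', 'e', 'd']
'e': index 1 in ['b', 'e', 'd'] -> ['e', 'b', 'd']
'e': index 0 in ['e', 'b', 'd'] -> ['e', 'b', 'd']
'd': index 2 in ['e', 'b', 'd'] -> ['d', 'e', 'b']


Output: [1, 0, 2, 0, 0, 2, 0, 0, 1, 0, 2]


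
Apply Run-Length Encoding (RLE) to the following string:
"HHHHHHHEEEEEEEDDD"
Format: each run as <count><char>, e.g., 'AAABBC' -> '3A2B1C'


Scanning runs left to right:
  i=0: run of 'H' x 7 -> '7H'
  i=7: run of 'E' x 7 -> '7E'
  i=14: run of 'D' x 3 -> '3D'

RLE = 7H7E3D


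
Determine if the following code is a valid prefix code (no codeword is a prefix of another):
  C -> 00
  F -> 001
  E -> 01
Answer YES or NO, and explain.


Checking each pair (does one codeword prefix another?):
  C='00' vs F='001': prefix -- VIOLATION

NO -- this is NOT a valid prefix code. C (00) is a prefix of F (001).


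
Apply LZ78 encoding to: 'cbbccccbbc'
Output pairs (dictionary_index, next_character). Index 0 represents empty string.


LZ78 encoding steps:
Dictionary: {0: ''}
Step 1: w='' (idx 0), next='c' -> output (0, 'c'), add 'c' as idx 1
Step 2: w='' (idx 0), next='b' -> output (0, 'b'), add 'b' as idx 2
Step 3: w='b' (idx 2), next='c' -> output (2, 'c'), add 'bc' as idx 3
Step 4: w='c' (idx 1), next='c' -> output (1, 'c'), add 'cc' as idx 4
Step 5: w='c' (idx 1), next='b' -> output (1, 'b'), add 'cb' as idx 5
Step 6: w='bc' (idx 3), end of input -> output (3, '')


Encoded: [(0, 'c'), (0, 'b'), (2, 'c'), (1, 'c'), (1, 'b'), (3, '')]


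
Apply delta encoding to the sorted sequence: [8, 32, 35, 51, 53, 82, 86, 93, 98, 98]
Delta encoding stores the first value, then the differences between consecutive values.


First value: 8
Deltas:
  32 - 8 = 24
  35 - 32 = 3
  51 - 35 = 16
  53 - 51 = 2
  82 - 53 = 29
  86 - 82 = 4
  93 - 86 = 7
  98 - 93 = 5
  98 - 98 = 0


Delta encoded: [8, 24, 3, 16, 2, 29, 4, 7, 5, 0]


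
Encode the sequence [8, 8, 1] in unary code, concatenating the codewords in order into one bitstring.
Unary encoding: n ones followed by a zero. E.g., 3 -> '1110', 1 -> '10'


Encode each number as n ones followed by a terminating 0:
  8 -> 111111110 (9 bits)
  8 -> 111111110 (9 bits)
  1 -> 10 (2 bits)
Total length = 9 + 9 + 2 = 20 bits.

Unary([8, 8, 1]) = 11111111011111111010 (20 bits)


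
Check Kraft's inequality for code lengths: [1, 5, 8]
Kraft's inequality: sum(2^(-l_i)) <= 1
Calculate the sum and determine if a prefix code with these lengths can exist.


Sum = 2^(-1) + 2^(-5) + 2^(-8)
    = 0.5 + 0.03125 + 0.00390625
    = 137/256 = 0.53515625
Since 0.53515625 <= 1, Kraft's inequality IS satisfied.
A prefix code with these lengths CAN exist.

Kraft sum = 0.53515625. Satisfied.


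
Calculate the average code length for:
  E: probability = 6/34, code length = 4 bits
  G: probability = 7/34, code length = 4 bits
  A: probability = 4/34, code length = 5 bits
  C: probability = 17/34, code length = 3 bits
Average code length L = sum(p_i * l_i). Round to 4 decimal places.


Weighted contributions p_i * l_i:
  E: (6/34) * 4 = 24/34
  G: (7/34) * 4 = 28/34
  A: (4/34) * 5 = 20/34
  C: (17/34) * 3 = 51/34
Sum = (24 + 28 + 20 + 51)/34 = 123/34

L = 123/34 = 3.6176 bits/symbol


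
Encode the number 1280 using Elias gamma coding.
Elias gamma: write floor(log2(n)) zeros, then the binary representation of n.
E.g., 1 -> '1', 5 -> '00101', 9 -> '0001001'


num_bits = floor(log2(1280)) + 1 = 11
leading_zeros = num_bits - 1 = 10
binary(1280) = 10100000000

Elias gamma(1280) = '0000000000' + '10100000000' = 000000000010100000000 (21 bits)


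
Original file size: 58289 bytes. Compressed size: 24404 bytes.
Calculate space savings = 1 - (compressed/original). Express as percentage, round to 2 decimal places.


ratio = compressed/original = 24404/58289 = 0.418672
savings = 1 - ratio = 1 - 0.418672 = 0.581328
as a percentage: 0.581328 * 100 = 58.13%

Space savings = 1 - 24404/58289 = 58.13%


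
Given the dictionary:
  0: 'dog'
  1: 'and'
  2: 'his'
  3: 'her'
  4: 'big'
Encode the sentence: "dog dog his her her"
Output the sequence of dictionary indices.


Look up each word in the dictionary:
  'dog' -> 0
  'dog' -> 0
  'his' -> 2
  'her' -> 3
  'her' -> 3

Encoded: [0, 0, 2, 3, 3]


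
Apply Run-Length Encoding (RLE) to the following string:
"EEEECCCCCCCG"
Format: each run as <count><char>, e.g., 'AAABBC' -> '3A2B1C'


Scanning runs left to right:
  i=0: run of 'E' x 4 -> '4E'
  i=4: run of 'C' x 7 -> '7C'
  i=11: run of 'G' x 1 -> '1G'

RLE = 4E7C1G


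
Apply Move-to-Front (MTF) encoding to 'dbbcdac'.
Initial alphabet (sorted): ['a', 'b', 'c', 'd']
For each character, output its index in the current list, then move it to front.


MTF encoding:
'd': index 3 in ['a', 'b', 'c', 'd'] -> ['d', 'a', 'b', 'c']
'b': index 2 in ['d', 'a', 'b', 'c'] -> ['b', 'd', 'a', 'c']
'b': index 0 in ['b', 'd', 'a', 'c'] -> ['b', 'd', 'a', 'c']
'c': index 3 in ['b', 'd', 'a', 'c'] -> ['c', 'b', 'd', 'a']
'd': index 2 in ['c', 'b', 'd', 'a'] -> ['d', 'c', 'b', 'a']
'a': index 3 in ['d', 'c', 'b', 'a'] -> ['a', 'd', 'c', 'b']
'c': index 2 in ['a', 'd', 'c', 'b'] -> ['c', 'a', 'd', 'b']


Output: [3, 2, 0, 3, 2, 3, 2]


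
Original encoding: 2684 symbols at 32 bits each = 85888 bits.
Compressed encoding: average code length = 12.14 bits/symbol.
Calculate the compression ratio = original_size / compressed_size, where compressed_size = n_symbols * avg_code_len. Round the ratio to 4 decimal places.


original_size = n_symbols * orig_bits = 2684 * 32 = 85888 bits
compressed_size = n_symbols * avg_code_len = 2684 * 12.14 = 32583.76 bits
ratio = original_size / compressed_size = 85888 / 32583.76 = 2.6359

Compression ratio = 2.6359


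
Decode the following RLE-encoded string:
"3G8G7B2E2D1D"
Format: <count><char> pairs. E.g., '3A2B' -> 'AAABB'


Expanding each <count><char> pair:
  3G -> 'GGG'
  8G -> 'GGGGGGGG'
  7B -> 'BBBBBBB'
  2E -> 'EE'
  2D -> 'DD'
  1D -> 'D'

Decoded = GGGGGGGGGGGBBBBBBBEEDDD


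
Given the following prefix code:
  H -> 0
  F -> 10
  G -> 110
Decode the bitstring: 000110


Decoding step by step:
Bits 0 -> H
Bits 0 -> H
Bits 0 -> H
Bits 110 -> G


Decoded message: HHHG


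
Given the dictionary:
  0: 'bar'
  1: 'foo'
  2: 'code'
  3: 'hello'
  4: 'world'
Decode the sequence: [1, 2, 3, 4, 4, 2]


Look up each index in the dictionary:
  1 -> 'foo'
  2 -> 'code'
  3 -> 'hello'
  4 -> 'world'
  4 -> 'world'
  2 -> 'code'

Decoded: "foo code hello world world code"


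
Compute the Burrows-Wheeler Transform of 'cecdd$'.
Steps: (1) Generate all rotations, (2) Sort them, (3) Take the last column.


Rotations (sorted):
  0: $cecdd -> last char: d
  1: cdd$ce -> last char: e
  2: cecdd$ -> last char: $
  3: d$cecd -> last char: d
  4: dd$cec -> last char: c
  5: ecdd$c -> last char: c


BWT = de$dcc


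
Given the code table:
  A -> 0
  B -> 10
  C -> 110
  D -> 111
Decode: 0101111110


Decoding:
0 -> A
10 -> B
111 -> D
111 -> D
0 -> A


Result: ABDDA


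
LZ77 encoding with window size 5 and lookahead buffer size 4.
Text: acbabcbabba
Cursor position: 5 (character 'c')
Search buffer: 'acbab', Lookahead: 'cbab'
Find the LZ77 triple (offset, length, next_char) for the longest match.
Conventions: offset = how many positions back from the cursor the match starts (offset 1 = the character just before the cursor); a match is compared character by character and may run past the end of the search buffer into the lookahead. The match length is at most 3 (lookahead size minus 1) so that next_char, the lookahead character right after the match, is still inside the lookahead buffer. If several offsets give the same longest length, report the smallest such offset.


Try each offset into the search buffer:
  offset=1 (pos 4, char 'b'): match length 0
  offset=2 (pos 3, char 'a'): match length 0
  offset=3 (pos 2, char 'b'): match length 0
  offset=4 (pos 1, char 'c'): match length 3
  offset=5 (pos 0, char 'a'): match length 0
Longest match has length 3 at offset 4.
next_char = character at position 5 + 3 = 8 -> 'b'

Best match: offset=4, length=3 (matching 'cba' starting at position 1)
LZ77 triple: (4, 3, 'b')


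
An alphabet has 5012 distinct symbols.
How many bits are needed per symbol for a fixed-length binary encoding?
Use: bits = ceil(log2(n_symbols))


log2(5012) = 12.2912
Bracket: 2^12 = 4096 < 5012 <= 2^13 = 8192
So ceil(log2(5012)) = 13

bits = ceil(log2(5012)) = ceil(12.2912) = 13 bits


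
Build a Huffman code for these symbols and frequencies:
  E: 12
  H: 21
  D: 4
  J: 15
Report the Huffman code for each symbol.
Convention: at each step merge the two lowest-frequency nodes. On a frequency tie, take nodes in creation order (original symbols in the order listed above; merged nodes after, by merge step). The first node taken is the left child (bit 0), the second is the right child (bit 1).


Huffman tree construction:
Step 1: Merge D(4) + E(12) = 16
Step 2: Merge J(15) + (D+E)(16) = 31
Step 3: Merge H(21) + (J+(D+E))(31) = 52
Read each symbol's code off the tree from the root (left child = 0, right child = 1).

Codes:
  E: 111 (length 3)
  H: 0 (length 1)
  D: 110 (length 3)
  J: 10 (length 2)
Average code length: 99/52 = 1.9038 bits/symbol


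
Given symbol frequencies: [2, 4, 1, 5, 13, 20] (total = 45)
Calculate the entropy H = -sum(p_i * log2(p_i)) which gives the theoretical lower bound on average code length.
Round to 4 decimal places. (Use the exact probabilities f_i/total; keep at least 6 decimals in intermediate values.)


Per-symbol terms -p_i * log2(p_i) with p_i = f_i/45:
  p = 2/45 = 0.044444: log2(p) = -4.491853, -p*log2(p) = 0.199638
  p = 4/45 = 0.088889: log2(p) = -3.491853, -p*log2(p) = 0.310387
  p = 1/45 = 0.022222: log2(p) = -5.491853, -p*log2(p) = 0.122041
  p = 5/45 = 0.111111: log2(p) = -3.169925, -p*log2(p) = 0.352214
  p = 13/45 = 0.288889: log2(p) = -1.791413, -p*log2(p) = 0.517519
  p = 20/45 = 0.444444: log2(p) = -1.169925, -p*log2(p) = 0.519967
H = 0.199638 + 0.310387 + 0.122041 + 0.352214 + 0.517519 + 0.519967 = 2.021766

H = 2.0218 bits/symbol


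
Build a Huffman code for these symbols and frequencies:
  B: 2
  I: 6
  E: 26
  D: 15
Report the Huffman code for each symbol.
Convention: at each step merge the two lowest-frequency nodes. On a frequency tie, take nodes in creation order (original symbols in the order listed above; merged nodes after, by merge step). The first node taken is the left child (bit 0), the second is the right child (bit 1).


Huffman tree construction:
Step 1: Merge B(2) + I(6) = 8
Step 2: Merge (B+I)(8) + D(15) = 23
Step 3: Merge ((B+I)+D)(23) + E(26) = 49
Read each symbol's code off the tree from the root (left child = 0, right child = 1).

Codes:
  B: 000 (length 3)
  I: 001 (length 3)
  E: 1 (length 1)
  D: 01 (length 2)
Average code length: 80/49 = 1.6327 bits/symbol


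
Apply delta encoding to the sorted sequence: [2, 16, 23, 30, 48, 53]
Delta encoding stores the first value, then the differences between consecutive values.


First value: 2
Deltas:
  16 - 2 = 14
  23 - 16 = 7
  30 - 23 = 7
  48 - 30 = 18
  53 - 48 = 5


Delta encoded: [2, 14, 7, 7, 18, 5]
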